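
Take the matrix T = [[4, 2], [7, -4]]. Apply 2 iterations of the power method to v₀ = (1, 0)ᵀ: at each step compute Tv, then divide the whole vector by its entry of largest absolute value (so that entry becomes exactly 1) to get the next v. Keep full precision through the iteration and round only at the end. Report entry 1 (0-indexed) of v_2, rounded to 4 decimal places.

0.0000

Tv0 = (4.00000, 7.00000); divide by 7.00000 → v1 = (0.57143, 1.00000)
Tv1 = (4.28571, 0.00000); divide by 4.28571 → v2 = (1.00000, 0.00000)
Requested entry of v2: 0/30 = 0.0000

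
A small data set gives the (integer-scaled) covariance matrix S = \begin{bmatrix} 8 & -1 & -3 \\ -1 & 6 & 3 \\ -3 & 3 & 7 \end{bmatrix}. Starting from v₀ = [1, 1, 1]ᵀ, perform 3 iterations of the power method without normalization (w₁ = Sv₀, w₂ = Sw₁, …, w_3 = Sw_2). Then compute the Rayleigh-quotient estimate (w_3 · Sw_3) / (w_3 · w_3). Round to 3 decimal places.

w1 = Sv₀ = (4, 8, 7)
w2 = Sw1 = (3, 65, 61)
w3 = Sw2 = (-224, 570, 613)
Sw3 = (-4201, 5483, 6673)
w3·Sw3 = (-224)·(-4201) + 570·5483 + 613·6673 = 8156883; w3·w3 = (-224)·(-224) + 570·570 + 613·613 = 750845
λ ≈ 8156883/750845 = 10.864

λ ≈ 10.864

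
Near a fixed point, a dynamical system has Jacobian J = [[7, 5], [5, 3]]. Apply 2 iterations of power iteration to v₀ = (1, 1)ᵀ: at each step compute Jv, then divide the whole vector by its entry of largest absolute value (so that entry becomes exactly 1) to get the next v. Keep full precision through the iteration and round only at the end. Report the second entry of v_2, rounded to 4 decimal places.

Jv0 = (12.00000, 8.00000); divide by 12.00000 → v1 = (1.00000, 0.66667)
Jv1 = (10.33333, 7.00000); divide by 10.33333 → v2 = (1.00000, 0.67742)
Requested entry of v2: 84/124 = 0.6774

0.6774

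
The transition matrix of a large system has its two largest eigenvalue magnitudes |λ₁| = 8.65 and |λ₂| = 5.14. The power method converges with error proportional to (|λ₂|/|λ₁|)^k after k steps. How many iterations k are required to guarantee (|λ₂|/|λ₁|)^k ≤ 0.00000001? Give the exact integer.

|λ₂/λ₁| = 5.14/8.65 = 0.59422
Need k ≥ ln(0.00000001) / ln(0.59422) = -18.4207 / -0.5205 ≈ 35.390
Smallest integer k satisfying the bound: 36

36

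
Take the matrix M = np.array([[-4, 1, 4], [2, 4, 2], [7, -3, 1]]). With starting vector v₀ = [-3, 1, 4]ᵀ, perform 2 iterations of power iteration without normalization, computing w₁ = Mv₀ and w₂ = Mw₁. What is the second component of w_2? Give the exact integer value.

42

w1 = Mv₀ = ((-4)·(-3) + 1·1 + 4·4; 2·(-3) + 4·1 + 2·4; 7·(-3) + (-3)·1 + 1·4) = (29, 6, -20)
w2 = Mw1 = ((-4)·29 + 1·6 + 4·(-20); 2·29 + 4·6 + 2·(-20); 7·29 + (-3)·6 + 1·(-20)) = (-190, 42, 165)
The requested component of w2 is 42.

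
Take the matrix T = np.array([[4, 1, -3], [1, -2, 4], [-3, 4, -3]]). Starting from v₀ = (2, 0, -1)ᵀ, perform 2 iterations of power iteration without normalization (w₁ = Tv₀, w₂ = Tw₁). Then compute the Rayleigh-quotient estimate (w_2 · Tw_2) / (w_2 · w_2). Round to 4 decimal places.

w1 = Tv₀ = (4·2 + 1·0 + (-3)·(-1); 1·2 + (-2)·0 + 4·(-1); (-3)·2 + 4·0 + (-3)·(-1)) = (11, -2, -3)
w2 = Tw1 = (4·11 + 1·(-2) + (-3)·(-3); 1·11 + (-2)·(-2) + 4·(-3); (-3)·11 + 4·(-2) + (-3)·(-3)) = (51, 3, -32)
Tw2 = (303, -83, -45)
w2·Tw2 = 51·303 + 3·(-83) + (-32)·(-45) = 16644; w2·w2 = 51·51 + 3·3 + (-32)·(-32) = 3634
λ ≈ 16644/3634 = 4.5801

4.5801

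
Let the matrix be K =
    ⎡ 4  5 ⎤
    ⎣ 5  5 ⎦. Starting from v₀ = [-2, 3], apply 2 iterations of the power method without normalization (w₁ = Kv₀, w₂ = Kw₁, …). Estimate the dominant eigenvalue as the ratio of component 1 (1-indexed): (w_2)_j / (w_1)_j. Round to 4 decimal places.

w1 = Kv₀ = (7, 5)
w2 = Kw1 = (53, 60)
Ratio at component: 53 / 7 = 7.5714

7.5714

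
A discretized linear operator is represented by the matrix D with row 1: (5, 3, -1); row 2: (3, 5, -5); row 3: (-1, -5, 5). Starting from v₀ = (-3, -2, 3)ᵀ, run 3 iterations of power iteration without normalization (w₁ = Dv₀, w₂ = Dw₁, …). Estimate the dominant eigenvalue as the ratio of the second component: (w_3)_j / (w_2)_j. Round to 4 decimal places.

λ ≈ 11.3351

w1 = Dv₀ = (5·(-3) + 3·(-2) + (-1)·3; 3·(-3) + 5·(-2) + (-5)·3; (-1)·(-3) + (-5)·(-2) + 5·3) = (-24, -34, 28)
w2 = Dw1 = (5·(-24) + 3·(-34) + (-1)·28; 3·(-24) + 5·(-34) + (-5)·28; (-1)·(-24) + (-5)·(-34) + 5·28) = (-250, -382, 334)
w3 = Dw2 = (-2730, -4330, 3830)
Ratio at component: -4330 / -382 = 11.3351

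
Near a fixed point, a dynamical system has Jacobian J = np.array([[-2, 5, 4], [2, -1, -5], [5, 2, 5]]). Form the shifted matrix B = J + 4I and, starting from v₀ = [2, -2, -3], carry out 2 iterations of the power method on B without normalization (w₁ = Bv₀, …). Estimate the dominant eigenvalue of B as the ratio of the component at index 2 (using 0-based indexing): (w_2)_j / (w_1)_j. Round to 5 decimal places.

12.04762

B = J + 4I has rows (2, 5, 4); (2, 3, -5); (5, 2, 9)
w1 = Bv₀ = (2·2 + 5·(-2) + 4·(-3); 2·2 + 3·(-2) + (-5)·(-3); 5·2 + 2·(-2) + 9·(-3)) = (-18, 13, -21)
w2 = Bw1 = (2·(-18) + 5·13 + 4·(-21); 2·(-18) + 3·13 + (-5)·(-21); 5·(-18) + 2·13 + 9·(-21)) = (-55, 108, -253)
Ratio: -253/-21 = 12.04762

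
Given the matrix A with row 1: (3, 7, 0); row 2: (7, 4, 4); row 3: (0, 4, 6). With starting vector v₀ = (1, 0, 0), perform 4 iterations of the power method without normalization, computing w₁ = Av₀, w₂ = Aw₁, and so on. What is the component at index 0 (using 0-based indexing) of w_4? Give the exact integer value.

6549

w1 = Av₀ = (3·1 + 7·0 + 0·0; 7·1 + 4·0 + 4·0; 0·1 + 4·0 + 6·0) = (3, 7, 0)
w2 = Aw1 = (3·3 + 7·7 + 0·0; 7·3 + 4·7 + 4·0; 0·3 + 4·7 + 6·0) = (58, 49, 28)
w3 = Aw2 = (517, 714, 364)
w4 = Aw3 = (6549, 7931, 5040)
The requested component of w4 is 6549.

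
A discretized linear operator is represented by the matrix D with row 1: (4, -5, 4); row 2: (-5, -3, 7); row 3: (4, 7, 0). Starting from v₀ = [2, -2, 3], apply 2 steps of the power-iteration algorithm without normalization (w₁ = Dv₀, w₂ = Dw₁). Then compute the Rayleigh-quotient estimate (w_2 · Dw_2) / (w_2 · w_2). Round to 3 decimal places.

w1 = Dv₀ = (30, 17, -6)
w2 = Dw1 = (11, -243, 239)
Dw2 = (2215, 2347, -1657)
w2·Dw2 = 11·2215 + (-243)·2347 + 239·(-1657) = -941979; w2·w2 = 11·11 + (-243)·(-243) + 239·239 = 116291
λ ≈ -941979/116291 = -8.100

-8.100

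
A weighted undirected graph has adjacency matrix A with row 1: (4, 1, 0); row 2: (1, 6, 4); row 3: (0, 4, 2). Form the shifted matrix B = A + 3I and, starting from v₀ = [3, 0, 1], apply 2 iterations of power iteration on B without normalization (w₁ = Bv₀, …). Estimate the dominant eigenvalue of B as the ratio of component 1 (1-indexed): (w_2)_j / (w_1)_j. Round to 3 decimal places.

B = A + 3I has rows (7, 1, 0); (1, 9, 4); (0, 4, 5)
w1 = Bv₀ = (21, 7, 5)
w2 = Bw1 = (154, 104, 53)
Ratio: 154/21 = 7.333

7.333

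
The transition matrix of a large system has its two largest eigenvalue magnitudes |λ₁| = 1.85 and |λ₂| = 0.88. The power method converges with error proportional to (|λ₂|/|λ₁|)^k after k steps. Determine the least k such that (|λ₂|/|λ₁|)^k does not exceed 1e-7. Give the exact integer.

22

|λ₂/λ₁| = 0.88/1.85 = 0.47568
Need k ≥ ln(1e-7) / ln(0.47568) = -16.1181 / -0.7430 ≈ 21.693
Smallest integer k satisfying the bound: 22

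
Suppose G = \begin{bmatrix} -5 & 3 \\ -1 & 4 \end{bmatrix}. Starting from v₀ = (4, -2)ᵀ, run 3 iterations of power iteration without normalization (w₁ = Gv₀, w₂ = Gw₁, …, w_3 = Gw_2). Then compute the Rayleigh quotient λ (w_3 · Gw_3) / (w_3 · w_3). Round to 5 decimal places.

λ ≈ -3.46071

w1 = Gv₀ = (-26, -12)
w2 = Gw1 = (94, -22)
w3 = Gw2 = (-536, -182)
Gw3 = (2134, -192)
w3·Gw3 = (-536)·2134 + (-182)·(-192) = -1108880; w3·w3 = (-536)·(-536) + (-182)·(-182) = 320420
λ ≈ -1108880/320420 = -3.46071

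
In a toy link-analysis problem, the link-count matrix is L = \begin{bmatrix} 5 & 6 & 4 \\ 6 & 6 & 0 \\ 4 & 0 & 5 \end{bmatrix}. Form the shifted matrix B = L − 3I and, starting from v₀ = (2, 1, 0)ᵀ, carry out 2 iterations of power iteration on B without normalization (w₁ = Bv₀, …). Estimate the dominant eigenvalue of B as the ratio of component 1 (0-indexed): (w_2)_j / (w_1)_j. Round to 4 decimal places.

B = L − 3I has rows (2, 6, 4); (6, 3, 0); (4, 0, 2)
w1 = Bv₀ = (2·2 + 6·1 + 4·0; 6·2 + 3·1 + 0·0; 4·2 + 0·1 + 2·0) = (10, 15, 8)
w2 = Bw1 = (2·10 + 6·15 + 4·8; 6·10 + 3·15 + 0·8; 4·10 + 0·15 + 2·8) = (142, 105, 56)
Ratio: 105/15 = 7.0000

7.0000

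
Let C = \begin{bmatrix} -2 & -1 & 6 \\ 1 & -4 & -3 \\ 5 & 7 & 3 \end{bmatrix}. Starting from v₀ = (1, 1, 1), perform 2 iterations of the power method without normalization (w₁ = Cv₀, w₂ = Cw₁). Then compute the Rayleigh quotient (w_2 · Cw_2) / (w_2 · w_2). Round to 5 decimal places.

w1 = Cv₀ = ((-2)·1 + (-1)·1 + 6·1; 1·1 + (-4)·1 + (-3)·1; 5·1 + 7·1 + 3·1) = (3, -6, 15)
w2 = Cw1 = ((-2)·3 + (-1)·(-6) + 6·15; 1·3 + (-4)·(-6) + (-3)·15; 5·3 + 7·(-6) + 3·15) = (90, -18, 18)
Cw2 = (-54, 108, 378)
w2·Cw2 = 90·(-54) + (-18)·108 + 18·378 = 0; w2·w2 = 90·90 + (-18)·(-18) + 18·18 = 8748
λ ≈ 0/8748 = 0.00000

0.00000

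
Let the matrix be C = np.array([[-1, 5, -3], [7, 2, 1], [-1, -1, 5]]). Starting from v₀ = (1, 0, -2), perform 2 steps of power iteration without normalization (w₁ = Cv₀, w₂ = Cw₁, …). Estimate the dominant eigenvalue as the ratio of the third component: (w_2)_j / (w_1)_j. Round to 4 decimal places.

w1 = Cv₀ = (5, 5, -11)
w2 = Cw1 = (53, 34, -65)
Ratio at component: -65 / -11 = 5.9091

λ ≈ 5.9091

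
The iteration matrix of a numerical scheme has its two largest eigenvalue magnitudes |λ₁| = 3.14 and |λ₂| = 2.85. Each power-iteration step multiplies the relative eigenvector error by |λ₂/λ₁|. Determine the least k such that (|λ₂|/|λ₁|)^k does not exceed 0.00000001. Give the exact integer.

|λ₂/λ₁| = 2.85/3.14 = 0.90764
Need k ≥ ln(0.00000001) / ln(0.90764) = -18.4207 / -0.0969 ≈ 190.092
Smallest integer k satisfying the bound: 191

191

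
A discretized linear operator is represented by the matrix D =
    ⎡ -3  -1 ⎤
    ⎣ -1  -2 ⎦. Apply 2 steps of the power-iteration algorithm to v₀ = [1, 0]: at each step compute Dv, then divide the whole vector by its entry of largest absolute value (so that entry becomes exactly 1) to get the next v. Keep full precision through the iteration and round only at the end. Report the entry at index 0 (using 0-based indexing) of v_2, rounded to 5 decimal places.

1.00000

Dv0 = (-3.000000, -1.000000); divide by -3.000000 → v1 = (1.000000, 0.333333)
Dv1 = (-3.333333, -1.666667); divide by -3.333333 → v2 = (1.000000, 0.500000)
Requested entry of v2: 10/10 = 1.00000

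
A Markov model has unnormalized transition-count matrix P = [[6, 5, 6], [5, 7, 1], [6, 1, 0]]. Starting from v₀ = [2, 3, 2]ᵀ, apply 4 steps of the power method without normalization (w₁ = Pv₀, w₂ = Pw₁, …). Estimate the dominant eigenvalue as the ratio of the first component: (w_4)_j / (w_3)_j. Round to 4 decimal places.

13.3053

w1 = Pv₀ = (39, 33, 15)
w2 = Pw1 = (489, 441, 267)
w3 = Pw2 = (6741, 5799, 3375)
w4 = Pw3 = (89691, 77673, 46245)
Ratio at component: 89691 / 6741 = 13.3053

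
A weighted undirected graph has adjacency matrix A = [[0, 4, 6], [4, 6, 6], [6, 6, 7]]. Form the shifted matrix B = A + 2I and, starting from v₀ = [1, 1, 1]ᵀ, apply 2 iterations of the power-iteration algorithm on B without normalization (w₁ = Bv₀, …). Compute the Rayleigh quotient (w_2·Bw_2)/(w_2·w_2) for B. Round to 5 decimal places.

B = A + 2I has rows (2, 4, 6); (4, 8, 6); (6, 6, 9)
w1 = Bv₀ = (2·1 + 4·1 + 6·1; 4·1 + 8·1 + 6·1; 6·1 + 6·1 + 9·1) = (12, 18, 21)
w2 = Bw1 = (2·12 + 4·18 + 6·21; 4·12 + 8·18 + 6·21; 6·12 + 6·18 + 9·21) = (222, 318, 369)
Bw2 = (3930, 5646, 6561)
w2·Bw2 = 5088897; w2·w2 = 286569; μ ≈ 5088897/286569 = 17.75802

17.75802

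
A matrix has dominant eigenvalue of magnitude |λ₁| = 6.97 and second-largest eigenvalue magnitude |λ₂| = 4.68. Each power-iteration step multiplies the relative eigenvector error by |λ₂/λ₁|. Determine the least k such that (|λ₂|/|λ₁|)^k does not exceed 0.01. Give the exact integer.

12

|λ₂/λ₁| = 4.68/6.97 = 0.67145
Need k ≥ ln(0.01) / ln(0.67145) = -4.6052 / -0.3983 ≈ 11.562
Smallest integer k satisfying the bound: 12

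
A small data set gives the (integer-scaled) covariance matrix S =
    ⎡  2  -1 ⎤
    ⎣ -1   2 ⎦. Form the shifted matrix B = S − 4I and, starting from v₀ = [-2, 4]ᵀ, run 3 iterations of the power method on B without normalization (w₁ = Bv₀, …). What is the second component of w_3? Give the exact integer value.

B = S − 4I has rows (-2, -1); (-1, -2)
w1 = Bv₀ = ((-2)·(-2) + (-1)·4; (-1)·(-2) + (-2)·4) = (0, -6)
w2 = Bw1 = ((-2)·0 + (-1)·(-6); (-1)·0 + (-2)·(-6)) = (6, 12)
w3 = Bw2 = (-24, -30)
Requested component of w3: -30

-30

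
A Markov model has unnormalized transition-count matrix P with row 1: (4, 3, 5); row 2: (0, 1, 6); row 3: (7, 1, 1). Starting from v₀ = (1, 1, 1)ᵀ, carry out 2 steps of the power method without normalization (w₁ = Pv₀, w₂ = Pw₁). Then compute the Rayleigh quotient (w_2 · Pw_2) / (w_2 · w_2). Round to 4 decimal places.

w1 = Pv₀ = (4·1 + 3·1 + 5·1; 0·1 + 1·1 + 6·1; 7·1 + 1·1 + 1·1) = (12, 7, 9)
w2 = Pw1 = (4·12 + 3·7 + 5·9; 0·12 + 1·7 + 6·9; 7·12 + 1·7 + 1·9) = (114, 61, 100)
Pw2 = (1139, 661, 959)
w2·Pw2 = 114·1139 + 61·661 + 100·959 = 266067; w2·w2 = 114·114 + 61·61 + 100·100 = 26717
λ ≈ 266067/26717 = 9.9587

λ ≈ 9.9587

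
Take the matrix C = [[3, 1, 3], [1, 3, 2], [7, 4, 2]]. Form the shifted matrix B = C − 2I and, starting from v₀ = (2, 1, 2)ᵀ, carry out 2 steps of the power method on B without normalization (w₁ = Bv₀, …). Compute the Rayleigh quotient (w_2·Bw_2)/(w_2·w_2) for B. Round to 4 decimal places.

B = C − 2I has rows (1, 1, 3); (1, 1, 2); (7, 4, 0)
w1 = Bv₀ = (1·2 + 1·1 + 3·2; 1·2 + 1·1 + 2·2; 7·2 + 4·1 + 0·2) = (9, 7, 18)
w2 = Bw1 = (1·9 + 1·7 + 3·18; 1·9 + 1·7 + 2·18; 7·9 + 4·7 + 0·18) = (70, 52, 91)
Bw2 = (395, 304, 698)
w2·Bw2 = 106976; w2·w2 = 15885; μ ≈ 106976/15885 = 6.7344

μ ≈ 6.7344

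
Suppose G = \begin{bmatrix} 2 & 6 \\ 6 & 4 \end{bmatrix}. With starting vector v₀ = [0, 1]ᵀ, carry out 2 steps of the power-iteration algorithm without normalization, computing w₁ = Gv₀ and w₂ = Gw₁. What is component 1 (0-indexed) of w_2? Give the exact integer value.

w1 = Gv₀ = (2·0 + 6·1; 6·0 + 4·1) = (6, 4)
w2 = Gw1 = (2·6 + 6·4; 6·6 + 4·4) = (36, 52)
The requested component of w2 is 52.

52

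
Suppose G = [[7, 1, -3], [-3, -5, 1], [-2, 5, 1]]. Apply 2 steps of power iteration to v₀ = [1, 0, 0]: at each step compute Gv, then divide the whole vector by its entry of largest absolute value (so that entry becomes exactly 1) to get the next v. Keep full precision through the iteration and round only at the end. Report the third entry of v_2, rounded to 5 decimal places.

-0.59615

Gv0 = (7.000000, -3.000000, -2.000000); divide by 7.000000 → v1 = (1.000000, -0.428571, -0.285714)
Gv1 = (7.428571, -1.142857, -4.428571); divide by 7.428571 → v2 = (1.000000, -0.153846, -0.596154)
Requested entry of v2: -31/52 = -0.59615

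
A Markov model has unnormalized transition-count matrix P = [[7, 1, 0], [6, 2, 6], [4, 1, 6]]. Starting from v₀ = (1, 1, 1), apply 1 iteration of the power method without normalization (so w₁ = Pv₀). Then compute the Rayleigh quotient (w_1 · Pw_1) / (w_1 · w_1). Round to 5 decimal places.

9.92126

w1 = Pv₀ = (7·1 + 1·1 + 0·1; 6·1 + 2·1 + 6·1; 4·1 + 1·1 + 6·1) = (8, 14, 11)
Pw1 = (70, 142, 112)
w1·Pw1 = 8·70 + 14·142 + 11·112 = 3780; w1·w1 = 8·8 + 14·14 + 11·11 = 381
λ ≈ 3780/381 = 9.92126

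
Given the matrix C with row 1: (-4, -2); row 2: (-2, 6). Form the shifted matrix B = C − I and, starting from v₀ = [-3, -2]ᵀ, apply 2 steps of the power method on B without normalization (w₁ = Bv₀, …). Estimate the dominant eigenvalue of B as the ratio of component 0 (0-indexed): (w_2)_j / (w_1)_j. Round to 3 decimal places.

-4.579

B = C − I has rows (-5, -2); (-2, 5)
w1 = Bv₀ = (19, -4)
w2 = Bw1 = (-87, -58)
Ratio: -87/19 = -4.579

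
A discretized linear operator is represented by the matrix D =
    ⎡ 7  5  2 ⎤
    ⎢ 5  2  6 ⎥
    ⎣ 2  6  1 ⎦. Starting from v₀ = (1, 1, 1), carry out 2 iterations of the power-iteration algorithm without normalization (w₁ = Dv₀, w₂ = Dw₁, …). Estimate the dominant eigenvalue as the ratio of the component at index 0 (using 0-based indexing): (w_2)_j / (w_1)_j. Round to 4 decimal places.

12.9286

w1 = Dv₀ = (7·1 + 5·1 + 2·1; 5·1 + 2·1 + 6·1; 2·1 + 6·1 + 1·1) = (14, 13, 9)
w2 = Dw1 = (7·14 + 5·13 + 2·9; 5·14 + 2·13 + 6·9; 2·14 + 6·13 + 1·9) = (181, 150, 115)
Ratio at component: 181 / 14 = 12.9286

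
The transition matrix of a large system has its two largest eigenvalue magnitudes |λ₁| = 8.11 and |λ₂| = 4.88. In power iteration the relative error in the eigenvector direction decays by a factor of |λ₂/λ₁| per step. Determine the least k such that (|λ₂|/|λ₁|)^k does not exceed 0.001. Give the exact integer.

|λ₂/λ₁| = 4.88/8.11 = 0.60173
Need k ≥ ln(0.001) / ln(0.60173) = -6.9078 / -0.5080 ≈ 13.599
Smallest integer k satisfying the bound: 14

14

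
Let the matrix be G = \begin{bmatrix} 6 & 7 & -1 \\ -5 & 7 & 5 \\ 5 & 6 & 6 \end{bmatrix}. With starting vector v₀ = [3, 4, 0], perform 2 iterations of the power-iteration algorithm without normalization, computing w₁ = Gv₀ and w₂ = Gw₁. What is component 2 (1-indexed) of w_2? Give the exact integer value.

56

w1 = Gv₀ = (6·3 + 7·4 + (-1)·0; (-5)·3 + 7·4 + 5·0; 5·3 + 6·4 + 6·0) = (46, 13, 39)
w2 = Gw1 = (6·46 + 7·13 + (-1)·39; (-5)·46 + 7·13 + 5·39; 5·46 + 6·13 + 6·39) = (328, 56, 542)
The requested component of w2 is 56.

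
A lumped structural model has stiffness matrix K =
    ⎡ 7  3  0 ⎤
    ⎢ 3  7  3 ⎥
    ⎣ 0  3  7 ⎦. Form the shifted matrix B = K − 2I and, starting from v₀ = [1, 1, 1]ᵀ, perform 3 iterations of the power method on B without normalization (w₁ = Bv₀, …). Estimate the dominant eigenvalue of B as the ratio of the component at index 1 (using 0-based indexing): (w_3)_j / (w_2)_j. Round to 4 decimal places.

B = K − 2I has rows (5, 3, 0); (3, 5, 3); (0, 3, 5)
w1 = Bv₀ = (5·1 + 3·1 + 0·1; 3·1 + 5·1 + 3·1; 0·1 + 3·1 + 5·1) = (8, 11, 8)
w2 = Bw1 = (5·8 + 3·11 + 0·8; 3·8 + 5·11 + 3·8; 0·8 + 3·11 + 5·8) = (73, 103, 73)
w3 = Bw2 = (674, 953, 674)
Ratio: 953/103 = 9.2524

9.2524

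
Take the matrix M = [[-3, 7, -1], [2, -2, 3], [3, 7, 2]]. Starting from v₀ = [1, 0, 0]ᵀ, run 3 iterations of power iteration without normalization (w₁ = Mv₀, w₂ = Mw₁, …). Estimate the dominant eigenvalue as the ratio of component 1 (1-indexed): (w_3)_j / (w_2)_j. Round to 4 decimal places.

λ ≈ -3.9000

w1 = Mv₀ = ((-3)·1 + 7·0 + (-1)·0; 2·1 + (-2)·0 + 3·0; 3·1 + 7·0 + 2·0) = (-3, 2, 3)
w2 = Mw1 = ((-3)·(-3) + 7·2 + (-1)·3; 2·(-3) + (-2)·2 + 3·3; 3·(-3) + 7·2 + 2·3) = (20, -1, 11)
w3 = Mw2 = (-78, 75, 75)
Ratio at component: -78 / 20 = -3.9000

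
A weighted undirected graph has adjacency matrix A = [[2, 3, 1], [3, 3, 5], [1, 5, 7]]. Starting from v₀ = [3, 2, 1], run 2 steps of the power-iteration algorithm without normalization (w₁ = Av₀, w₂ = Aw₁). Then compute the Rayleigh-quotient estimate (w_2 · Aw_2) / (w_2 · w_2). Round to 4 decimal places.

w1 = Av₀ = (2·3 + 3·2 + 1·1; 3·3 + 3·2 + 5·1; 1·3 + 5·2 + 7·1) = (13, 20, 20)
w2 = Aw1 = (2·13 + 3·20 + 1·20; 3·13 + 3·20 + 5·20; 1·13 + 5·20 + 7·20) = (106, 199, 253)
Aw2 = (1062, 2180, 2872)
w2·Aw2 = 106·1062 + 199·2180 + 253·2872 = 1273008; w2·w2 = 106·106 + 199·199 + 253·253 = 114846
λ ≈ 1273008/114846 = 11.0845

λ ≈ 11.0845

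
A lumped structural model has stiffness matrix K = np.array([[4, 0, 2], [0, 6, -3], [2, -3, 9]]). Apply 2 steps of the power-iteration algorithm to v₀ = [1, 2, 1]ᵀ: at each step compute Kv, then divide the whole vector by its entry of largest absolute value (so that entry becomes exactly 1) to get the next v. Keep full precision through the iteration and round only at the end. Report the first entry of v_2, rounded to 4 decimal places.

0.8718

Kv0 = (6.00000, 9.00000, 5.00000); divide by 9.00000 → v1 = (0.66667, 1.00000, 0.55556)
Kv1 = (3.77778, 4.33333, 3.33333); divide by 4.33333 → v2 = (0.87179, 1.00000, 0.76923)
Requested entry of v2: 34/39 = 0.8718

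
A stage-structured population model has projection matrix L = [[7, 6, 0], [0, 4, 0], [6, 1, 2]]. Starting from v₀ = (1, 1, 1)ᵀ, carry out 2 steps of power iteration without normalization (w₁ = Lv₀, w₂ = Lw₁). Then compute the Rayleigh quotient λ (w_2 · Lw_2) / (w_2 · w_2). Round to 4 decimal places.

8.3148

w1 = Lv₀ = (7·1 + 6·1 + 0·1; 0·1 + 4·1 + 0·1; 6·1 + 1·1 + 2·1) = (13, 4, 9)
w2 = Lw1 = (7·13 + 6·4 + 0·9; 0·13 + 4·4 + 0·9; 6·13 + 1·4 + 2·9) = (115, 16, 100)
Lw2 = (901, 64, 906)
w2·Lw2 = 115·901 + 16·64 + 100·906 = 195239; w2·w2 = 115·115 + 16·16 + 100·100 = 23481
λ ≈ 195239/23481 = 8.3148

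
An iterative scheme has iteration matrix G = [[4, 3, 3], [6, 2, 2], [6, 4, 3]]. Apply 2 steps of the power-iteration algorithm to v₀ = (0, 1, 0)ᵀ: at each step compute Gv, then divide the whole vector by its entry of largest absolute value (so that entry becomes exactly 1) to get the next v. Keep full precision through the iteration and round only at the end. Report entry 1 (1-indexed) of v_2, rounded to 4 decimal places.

0.7895

Gv0 = (3.00000, 2.00000, 4.00000); divide by 4.00000 → v1 = (0.75000, 0.50000, 1.00000)
Gv1 = (7.50000, 7.50000, 9.50000); divide by 9.50000 → v2 = (0.78947, 0.78947, 1.00000)
Requested entry of v2: 30/38 = 0.7895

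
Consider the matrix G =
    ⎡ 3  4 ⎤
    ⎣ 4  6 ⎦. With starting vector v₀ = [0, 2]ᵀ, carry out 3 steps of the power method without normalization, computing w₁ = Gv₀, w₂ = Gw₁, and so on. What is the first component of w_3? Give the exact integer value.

w1 = Gv₀ = (3·0 + 4·2; 4·0 + 6·2) = (8, 12)
w2 = Gw1 = (3·8 + 4·12; 4·8 + 6·12) = (72, 104)
w3 = Gw2 = (632, 912)
The requested component of w3 is 632.

632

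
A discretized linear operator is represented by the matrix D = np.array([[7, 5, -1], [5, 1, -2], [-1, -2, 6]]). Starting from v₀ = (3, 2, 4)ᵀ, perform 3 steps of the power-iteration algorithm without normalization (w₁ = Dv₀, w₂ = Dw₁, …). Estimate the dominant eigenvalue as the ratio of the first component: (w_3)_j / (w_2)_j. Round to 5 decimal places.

w1 = Dv₀ = (7·3 + 5·2 + (-1)·4; 5·3 + 1·2 + (-2)·4; (-1)·3 + (-2)·2 + 6·4) = (27, 9, 17)
w2 = Dw1 = (7·27 + 5·9 + (-1)·17; 5·27 + 1·9 + (-2)·17; (-1)·27 + (-2)·9 + 6·17) = (217, 110, 57)
w3 = Dw2 = (2012, 1081, -95)
Ratio at component: 2012 / 217 = 9.27189

λ ≈ 9.27189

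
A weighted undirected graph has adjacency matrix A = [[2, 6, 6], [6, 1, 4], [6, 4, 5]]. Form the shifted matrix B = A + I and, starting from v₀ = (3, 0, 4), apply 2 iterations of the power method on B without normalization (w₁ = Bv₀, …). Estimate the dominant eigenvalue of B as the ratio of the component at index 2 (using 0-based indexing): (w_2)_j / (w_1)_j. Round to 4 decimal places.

μ ≈ 13.9524

B = A + I has rows (3, 6, 6); (6, 2, 4); (6, 4, 6)
w1 = Bv₀ = (33, 34, 42)
w2 = Bw1 = (555, 434, 586)
Ratio: 586/42 = 13.9524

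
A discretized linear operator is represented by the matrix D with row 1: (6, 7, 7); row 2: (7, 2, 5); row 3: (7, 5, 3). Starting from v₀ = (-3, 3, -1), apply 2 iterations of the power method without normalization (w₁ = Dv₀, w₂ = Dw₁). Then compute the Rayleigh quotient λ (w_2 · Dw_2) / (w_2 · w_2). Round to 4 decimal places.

w1 = Dv₀ = (-4, -20, -9)
w2 = Dw1 = (-227, -113, -155)
Dw2 = (-3238, -2590, -2619)
w2·Dw2 = (-227)·(-3238) + (-113)·(-2590) + (-155)·(-2619) = 1433641; w2·w2 = (-227)·(-227) + (-113)·(-113) + (-155)·(-155) = 88323
λ ≈ 1433641/88323 = 16.2318

16.2318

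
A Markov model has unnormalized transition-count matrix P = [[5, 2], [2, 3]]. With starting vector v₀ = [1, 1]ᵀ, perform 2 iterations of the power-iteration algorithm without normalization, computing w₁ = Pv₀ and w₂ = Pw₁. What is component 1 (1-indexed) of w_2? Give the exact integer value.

45

w1 = Pv₀ = (7, 5)
w2 = Pw1 = (45, 29)
The requested component of w2 is 45.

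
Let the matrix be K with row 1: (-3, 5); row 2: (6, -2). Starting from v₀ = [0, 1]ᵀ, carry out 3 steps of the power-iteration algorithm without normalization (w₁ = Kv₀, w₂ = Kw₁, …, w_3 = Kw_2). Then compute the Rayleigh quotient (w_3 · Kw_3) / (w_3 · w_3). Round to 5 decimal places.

w1 = Kv₀ = (5, -2)
w2 = Kw1 = (-25, 34)
w3 = Kw2 = (245, -218)
Kw3 = (-1825, 1906)
w3·Kw3 = 245·(-1825) + (-218)·1906 = -862633; w3·w3 = 245·245 + (-218)·(-218) = 107549
λ ≈ -862633/107549 = -8.02084

λ ≈ -8.02084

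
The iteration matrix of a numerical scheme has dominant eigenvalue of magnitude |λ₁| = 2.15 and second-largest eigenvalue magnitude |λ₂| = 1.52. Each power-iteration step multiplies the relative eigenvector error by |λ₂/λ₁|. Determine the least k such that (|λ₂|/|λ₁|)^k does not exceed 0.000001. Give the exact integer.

|λ₂/λ₁| = 1.52/2.15 = 0.70698
Need k ≥ ln(0.000001) / ln(0.70698) = -13.8155 / -0.3468 ≈ 39.842
Smallest integer k satisfying the bound: 40

40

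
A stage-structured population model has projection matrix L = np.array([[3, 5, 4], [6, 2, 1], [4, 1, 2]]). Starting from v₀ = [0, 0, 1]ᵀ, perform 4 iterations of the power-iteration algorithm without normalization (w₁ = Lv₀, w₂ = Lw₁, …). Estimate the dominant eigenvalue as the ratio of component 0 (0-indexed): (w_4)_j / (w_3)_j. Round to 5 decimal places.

w1 = Lv₀ = (4, 1, 2)
w2 = Lw1 = (25, 28, 21)
w3 = Lw2 = (299, 227, 170)
w4 = Lw3 = (2712, 2418, 1763)
Ratio at component: 2712 / 299 = 9.07023

9.07023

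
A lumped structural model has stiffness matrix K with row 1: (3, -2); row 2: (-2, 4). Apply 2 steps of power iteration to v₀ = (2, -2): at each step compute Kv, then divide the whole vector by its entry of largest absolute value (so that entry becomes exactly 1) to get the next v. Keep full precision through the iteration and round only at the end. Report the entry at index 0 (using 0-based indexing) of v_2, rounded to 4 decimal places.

Kv0 = (10.00000, -12.00000); divide by -12.00000 → v1 = (-0.83333, 1.00000)
Kv1 = (-4.50000, 5.66667); divide by 5.66667 → v2 = (-0.79412, 1.00000)
Requested entry of v2: 54/-68 = -0.7941

-0.7941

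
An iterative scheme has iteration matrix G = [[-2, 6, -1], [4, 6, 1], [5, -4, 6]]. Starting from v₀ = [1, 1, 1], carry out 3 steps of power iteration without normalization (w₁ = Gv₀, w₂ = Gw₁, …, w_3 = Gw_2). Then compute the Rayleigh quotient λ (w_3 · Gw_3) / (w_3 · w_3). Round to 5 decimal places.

w1 = Gv₀ = ((-2)·1 + 6·1 + (-1)·1; 4·1 + 6·1 + 1·1; 5·1 + (-4)·1 + 6·1) = (3, 11, 7)
w2 = Gw1 = ((-2)·3 + 6·11 + (-1)·7; 4·3 + 6·11 + 1·7; 5·3 + (-4)·11 + 6·7) = (53, 85, 13)
w3 = Gw2 = (391, 735, 3)
Gw3 = (3625, 5977, -967)
w3·Gw3 = 391·3625 + 735·5977 + 3·(-967) = 5807569; w3·w3 = 391·391 + 735·735 + 3·3 = 693115
λ ≈ 5807569/693115 = 8.37894

λ ≈ 8.37894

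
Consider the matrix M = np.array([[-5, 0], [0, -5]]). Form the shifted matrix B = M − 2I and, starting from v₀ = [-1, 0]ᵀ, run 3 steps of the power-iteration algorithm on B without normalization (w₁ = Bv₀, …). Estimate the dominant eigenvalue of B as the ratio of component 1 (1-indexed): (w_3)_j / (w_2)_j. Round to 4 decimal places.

B = M − 2I has rows (-7, 0); (0, -7)
w1 = Bv₀ = ((-7)·(-1) + 0·0; 0·(-1) + (-7)·0) = (7, 0)
w2 = Bw1 = ((-7)·7 + 0·0; 0·7 + (-7)·0) = (-49, 0)
w3 = Bw2 = (343, 0)
Ratio: 343/-49 = -7.0000

-7.0000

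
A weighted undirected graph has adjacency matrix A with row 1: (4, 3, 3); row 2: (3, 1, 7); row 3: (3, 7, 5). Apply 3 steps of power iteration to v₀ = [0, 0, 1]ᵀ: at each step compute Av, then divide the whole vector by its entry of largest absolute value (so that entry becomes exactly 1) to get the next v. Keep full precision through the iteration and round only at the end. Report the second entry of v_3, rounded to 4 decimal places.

0.8472

Av0 = (3.00000, 7.00000, 5.00000); divide by 7.00000 → v1 = (0.42857, 1.00000, 0.71429)
Av1 = (6.85714, 7.28571, 11.85714); divide by 11.85714 → v2 = (0.57831, 0.61446, 1.00000)
Av2 = (7.15663, 9.34940, 11.03614); divide by 11.03614 → v3 = (0.64847, 0.84716, 1.00000)
Requested entry of v3: 776/916 = 0.8472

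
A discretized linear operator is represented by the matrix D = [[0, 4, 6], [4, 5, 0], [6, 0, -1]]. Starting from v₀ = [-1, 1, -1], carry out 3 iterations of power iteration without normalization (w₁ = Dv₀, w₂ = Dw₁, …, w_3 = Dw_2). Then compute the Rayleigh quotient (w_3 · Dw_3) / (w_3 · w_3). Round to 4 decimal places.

5.0044

w1 = Dv₀ = (-2, 1, -5)
w2 = Dw1 = (-26, -3, -7)
w3 = Dw2 = (-54, -119, -149)
Dw3 = (-1370, -811, -175)
w3·Dw3 = (-54)·(-1370) + (-119)·(-811) + (-149)·(-175) = 196564; w3·w3 = (-54)·(-54) + (-119)·(-119) + (-149)·(-149) = 39278
λ ≈ 196564/39278 = 5.0044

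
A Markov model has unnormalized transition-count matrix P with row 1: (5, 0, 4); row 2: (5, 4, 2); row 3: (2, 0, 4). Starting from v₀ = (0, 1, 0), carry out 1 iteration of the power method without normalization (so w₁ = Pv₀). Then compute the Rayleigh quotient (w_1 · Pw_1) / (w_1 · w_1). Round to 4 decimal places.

4.0000

w1 = Pv₀ = (5·0 + 0·1 + 4·0; 5·0 + 4·1 + 2·0; 2·0 + 0·1 + 4·0) = (0, 4, 0)
Pw1 = (0, 16, 0)
w1·Pw1 = 0·0 + 4·16 + 0·0 = 64; w1·w1 = 0·0 + 4·4 + 0·0 = 16
λ ≈ 64/16 = 4.0000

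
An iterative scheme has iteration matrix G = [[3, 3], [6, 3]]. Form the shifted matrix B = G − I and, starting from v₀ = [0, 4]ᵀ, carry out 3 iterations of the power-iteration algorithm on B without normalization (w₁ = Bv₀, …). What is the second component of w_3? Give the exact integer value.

464

B = G − I has rows (2, 3); (6, 2)
w1 = Bv₀ = (2·0 + 3·4; 6·0 + 2·4) = (12, 8)
w2 = Bw1 = (2·12 + 3·8; 6·12 + 2·8) = (48, 88)
w3 = Bw2 = (360, 464)
Requested component of w3: 464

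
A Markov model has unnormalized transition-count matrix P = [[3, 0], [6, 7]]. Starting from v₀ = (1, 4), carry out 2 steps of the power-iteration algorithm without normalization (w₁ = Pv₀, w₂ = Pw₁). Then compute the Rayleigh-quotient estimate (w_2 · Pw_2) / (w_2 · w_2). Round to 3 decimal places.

w1 = Pv₀ = (3, 34)
w2 = Pw1 = (9, 256)
Pw2 = (27, 1846)
w2·Pw2 = 9·27 + 256·1846 = 472819; w2·w2 = 9·9 + 256·256 = 65617
λ ≈ 472819/65617 = 7.206

7.206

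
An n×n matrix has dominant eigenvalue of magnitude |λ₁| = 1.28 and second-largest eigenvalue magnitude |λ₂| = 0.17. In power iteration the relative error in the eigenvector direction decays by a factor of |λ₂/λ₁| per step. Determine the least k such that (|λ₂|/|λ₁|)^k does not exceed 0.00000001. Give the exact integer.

10

|λ₂/λ₁| = 0.17/1.28 = 0.13281
Need k ≥ ln(0.00000001) / ln(0.13281) = -18.4207 / -2.0188 ≈ 9.124
Smallest integer k satisfying the bound: 10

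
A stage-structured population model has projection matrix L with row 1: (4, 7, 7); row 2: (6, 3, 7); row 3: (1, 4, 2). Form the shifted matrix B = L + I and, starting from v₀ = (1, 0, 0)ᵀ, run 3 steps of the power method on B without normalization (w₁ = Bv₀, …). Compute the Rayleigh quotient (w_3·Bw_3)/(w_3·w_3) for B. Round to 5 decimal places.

14.02689

B = L + I has rows (5, 7, 7); (6, 4, 7); (1, 4, 3)
w1 = Bv₀ = (5·1 + 7·0 + 7·0; 6·1 + 4·0 + 7·0; 1·1 + 4·0 + 3·0) = (5, 6, 1)
w2 = Bw1 = (5·5 + 7·6 + 7·1; 6·5 + 4·6 + 7·1; 1·5 + 4·6 + 3·1) = (74, 61, 32)
w3 = Bw2 = (1021, 912, 414)
Bw3 = (14387, 12672, 5911)
w3·Bw3 = 28693145; w3·w3 = 2045581; μ ≈ 28693145/2045581 = 14.02689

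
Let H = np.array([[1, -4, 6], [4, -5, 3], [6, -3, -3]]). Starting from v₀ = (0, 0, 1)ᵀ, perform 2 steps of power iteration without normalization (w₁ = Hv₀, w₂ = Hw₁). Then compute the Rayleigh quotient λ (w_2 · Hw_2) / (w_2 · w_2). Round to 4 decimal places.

w1 = Hv₀ = (1·0 + (-4)·0 + 6·1; 4·0 + (-5)·0 + 3·1; 6·0 + (-3)·0 + (-3)·1) = (6, 3, -3)
w2 = Hw1 = (1·6 + (-4)·3 + 6·(-3); 4·6 + (-5)·3 + 3·(-3); 6·6 + (-3)·3 + (-3)·(-3)) = (-24, 0, 36)
Hw2 = (192, 12, -252)
w2·Hw2 = (-24)·192 + 0·12 + 36·(-252) = -13680; w2·w2 = (-24)·(-24) + 0·0 + 36·36 = 1872
λ ≈ -13680/1872 = -7.3077

-7.3077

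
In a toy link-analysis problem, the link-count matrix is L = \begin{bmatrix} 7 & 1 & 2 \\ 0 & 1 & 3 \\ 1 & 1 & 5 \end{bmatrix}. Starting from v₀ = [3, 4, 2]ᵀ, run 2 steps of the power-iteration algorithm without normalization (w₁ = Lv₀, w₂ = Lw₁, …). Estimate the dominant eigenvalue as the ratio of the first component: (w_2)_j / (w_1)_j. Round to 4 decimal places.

λ ≈ 8.5172

w1 = Lv₀ = (7·3 + 1·4 + 2·2; 0·3 + 1·4 + 3·2; 1·3 + 1·4 + 5·2) = (29, 10, 17)
w2 = Lw1 = (7·29 + 1·10 + 2·17; 0·29 + 1·10 + 3·17; 1·29 + 1·10 + 5·17) = (247, 61, 124)
Ratio at component: 247 / 29 = 8.5172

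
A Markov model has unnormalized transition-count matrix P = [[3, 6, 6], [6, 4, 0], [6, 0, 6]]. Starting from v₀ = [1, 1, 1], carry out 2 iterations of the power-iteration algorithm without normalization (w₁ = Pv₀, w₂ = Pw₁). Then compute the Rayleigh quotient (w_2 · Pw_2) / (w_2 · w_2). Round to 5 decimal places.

λ ≈ 12.61207

w1 = Pv₀ = (15, 10, 12)
w2 = Pw1 = (177, 130, 162)
Pw2 = (2283, 1582, 2034)
w2·Pw2 = 177·2283 + 130·1582 + 162·2034 = 939259; w2·w2 = 177·177 + 130·130 + 162·162 = 74473
λ ≈ 939259/74473 = 12.61207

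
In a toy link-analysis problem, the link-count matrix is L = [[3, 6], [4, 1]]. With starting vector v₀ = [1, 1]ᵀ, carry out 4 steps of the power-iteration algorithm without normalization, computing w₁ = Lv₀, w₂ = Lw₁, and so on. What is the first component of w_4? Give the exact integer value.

w1 = Lv₀ = (9, 5)
w2 = Lw1 = (57, 41)
w3 = Lw2 = (417, 269)
w4 = Lw3 = (2865, 1937)
The requested component of w4 is 2865.

2865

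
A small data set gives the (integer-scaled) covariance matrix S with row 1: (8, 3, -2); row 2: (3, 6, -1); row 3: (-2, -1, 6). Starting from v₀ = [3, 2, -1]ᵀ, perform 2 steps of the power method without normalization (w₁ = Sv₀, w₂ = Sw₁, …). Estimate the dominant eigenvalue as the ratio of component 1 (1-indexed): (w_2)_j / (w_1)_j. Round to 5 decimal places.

w1 = Sv₀ = (8·3 + 3·2 + (-2)·(-1); 3·3 + 6·2 + (-1)·(-1); (-2)·3 + (-1)·2 + 6·(-1)) = (32, 22, -14)
w2 = Sw1 = (8·32 + 3·22 + (-2)·(-14); 3·32 + 6·22 + (-1)·(-14); (-2)·32 + (-1)·22 + 6·(-14)) = (350, 242, -170)
Ratio at component: 350 / 32 = 10.93750

10.93750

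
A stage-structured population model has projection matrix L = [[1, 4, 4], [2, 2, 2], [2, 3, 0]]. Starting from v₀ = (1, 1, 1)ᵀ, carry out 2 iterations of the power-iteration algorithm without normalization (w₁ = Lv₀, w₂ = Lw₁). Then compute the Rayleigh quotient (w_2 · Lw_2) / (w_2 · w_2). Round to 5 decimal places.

w1 = Lv₀ = (1·1 + 4·1 + 4·1; 2·1 + 2·1 + 2·1; 2·1 + 3·1 + 0·1) = (9, 6, 5)
w2 = Lw1 = (1·9 + 4·6 + 4·5; 2·9 + 2·6 + 2·5; 2·9 + 3·6 + 0·5) = (53, 40, 36)
Lw2 = (357, 258, 226)
w2·Lw2 = 53·357 + 40·258 + 36·226 = 37377; w2·w2 = 53·53 + 40·40 + 36·36 = 5705
λ ≈ 37377/5705 = 6.55162

λ ≈ 6.55162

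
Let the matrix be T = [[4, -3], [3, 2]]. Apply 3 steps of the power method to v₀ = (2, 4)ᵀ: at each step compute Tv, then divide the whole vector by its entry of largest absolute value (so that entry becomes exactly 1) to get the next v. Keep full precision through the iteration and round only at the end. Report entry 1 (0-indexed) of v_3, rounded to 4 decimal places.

0.5071

Tv0 = (-4.00000, 14.00000); divide by 14.00000 → v1 = (-0.28571, 1.00000)
Tv1 = (-4.14286, 1.14286); divide by -4.14286 → v2 = (1.00000, -0.27586)
Tv2 = (4.82759, 2.44828); divide by 4.82759 → v3 = (1.00000, 0.50714)
Requested entry of v3: -142/-280 = 0.5071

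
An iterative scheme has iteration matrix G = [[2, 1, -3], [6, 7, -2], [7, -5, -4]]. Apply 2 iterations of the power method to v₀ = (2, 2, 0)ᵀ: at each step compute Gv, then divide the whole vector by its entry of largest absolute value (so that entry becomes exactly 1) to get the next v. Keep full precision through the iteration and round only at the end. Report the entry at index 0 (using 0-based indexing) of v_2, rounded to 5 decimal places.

0.12381

Gv0 = (6.000000, 26.000000, 4.000000); divide by 26.000000 → v1 = (0.230769, 1.000000, 0.153846)
Gv1 = (1.000000, 8.076923, -4.000000); divide by 8.076923 → v2 = (0.123810, 1.000000, -0.495238)
Requested entry of v2: 26/210 = 0.12381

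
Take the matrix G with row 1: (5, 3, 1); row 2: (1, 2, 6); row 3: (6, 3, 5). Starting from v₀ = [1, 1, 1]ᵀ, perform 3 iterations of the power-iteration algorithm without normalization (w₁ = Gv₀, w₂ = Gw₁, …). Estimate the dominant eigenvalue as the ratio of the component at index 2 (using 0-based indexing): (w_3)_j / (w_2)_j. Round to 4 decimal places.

λ ≈ 10.6225

w1 = Gv₀ = (5·1 + 3·1 + 1·1; 1·1 + 2·1 + 6·1; 6·1 + 3·1 + 5·1) = (9, 9, 14)
w2 = Gw1 = (5·9 + 3·9 + 1·14; 1·9 + 2·9 + 6·14; 6·9 + 3·9 + 5·14) = (86, 111, 151)
w3 = Gw2 = (914, 1214, 1604)
Ratio at component: 1604 / 151 = 10.6225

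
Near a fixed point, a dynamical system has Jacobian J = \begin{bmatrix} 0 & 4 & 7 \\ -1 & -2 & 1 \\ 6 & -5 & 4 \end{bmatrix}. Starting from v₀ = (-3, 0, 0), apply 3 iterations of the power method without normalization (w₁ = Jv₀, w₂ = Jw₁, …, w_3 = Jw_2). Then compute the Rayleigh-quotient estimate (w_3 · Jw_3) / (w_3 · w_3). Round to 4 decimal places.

λ ≈ 8.8349

w1 = Jv₀ = (0·(-3) + 4·0 + 7·0; (-1)·(-3) + (-2)·0 + 1·0; 6·(-3) + (-5)·0 + 4·0) = (0, 3, -18)
w2 = Jw1 = (0·0 + 4·3 + 7·(-18); (-1)·0 + (-2)·3 + 1·(-18); 6·0 + (-5)·3 + 4·(-18)) = (-114, -24, -87)
w3 = Jw2 = (-705, 75, -912)
Jw3 = (-6084, -357, -8253)
w3·Jw3 = (-705)·(-6084) + 75·(-357) + (-912)·(-8253) = 11789181; w3·w3 = (-705)·(-705) + 75·75 + (-912)·(-912) = 1334394
λ ≈ 11789181/1334394 = 8.8349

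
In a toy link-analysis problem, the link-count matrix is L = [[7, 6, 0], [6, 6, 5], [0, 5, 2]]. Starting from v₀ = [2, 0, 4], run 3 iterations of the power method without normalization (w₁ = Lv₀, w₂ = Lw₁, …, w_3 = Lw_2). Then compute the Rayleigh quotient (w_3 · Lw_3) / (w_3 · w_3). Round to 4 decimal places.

λ ≈ 13.5996

w1 = Lv₀ = (7·2 + 6·0 + 0·4; 6·2 + 6·0 + 5·4; 0·2 + 5·0 + 2·4) = (14, 32, 8)
w2 = Lw1 = (7·14 + 6·32 + 0·8; 6·14 + 6·32 + 5·8; 0·14 + 5·32 + 2·8) = (290, 316, 176)
w3 = Lw2 = (3926, 4516, 1932)
Lw3 = (54578, 60312, 26444)
w3·Lw3 = 3926·54578 + 4516·60312 + 1932·26444 = 537732028; w3·w3 = 3926·3926 + 4516·4516 + 1932·1932 = 39540356
λ ≈ 537732028/39540356 = 13.5996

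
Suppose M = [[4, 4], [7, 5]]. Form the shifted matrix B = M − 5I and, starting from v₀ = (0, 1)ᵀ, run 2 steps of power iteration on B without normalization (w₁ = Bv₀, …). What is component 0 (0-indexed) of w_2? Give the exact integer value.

B = M − 5I has rows (-1, 4); (7, 0)
w1 = Bv₀ = ((-1)·0 + 4·1; 7·0 + 0·1) = (4, 0)
w2 = Bw1 = ((-1)·4 + 4·0; 7·4 + 0·0) = (-4, 28)
Requested component of w2: -4

-4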